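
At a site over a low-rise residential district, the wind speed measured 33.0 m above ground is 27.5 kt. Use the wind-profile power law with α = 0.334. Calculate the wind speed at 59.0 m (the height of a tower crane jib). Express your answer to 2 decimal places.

33.39 kt

Power-law profile: V₂ = V₁ · (z₂/z₁)^α
V₂ = 27.5 × (59.0/33.0)^0.334 = 27.5 × (1.7879)^0.334
    = 27.5 × 1.2142 = 33.3898 kt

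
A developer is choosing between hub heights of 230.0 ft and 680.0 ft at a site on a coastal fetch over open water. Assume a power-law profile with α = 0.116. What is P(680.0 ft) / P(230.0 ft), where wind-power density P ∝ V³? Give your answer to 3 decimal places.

Speed ratio: V_B/V_A = (z_B/z_A)^α = (680.0/230.0)^0.116 = (2.9565)^0.116 = 1.13399
Power-density ratio: P_B/P_A = (V_B/V_A)³ = (1.13399)³ = 1.45825

1.458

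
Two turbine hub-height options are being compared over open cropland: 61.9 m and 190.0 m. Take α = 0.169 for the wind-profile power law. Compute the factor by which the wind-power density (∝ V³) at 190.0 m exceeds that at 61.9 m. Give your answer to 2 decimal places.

Speed ratio: V_B/V_A = (z_B/z_A)^α = (190.0/61.9)^0.169 = (3.0695)^0.169 = 1.20869
Power-density ratio: P_B/P_A = (V_B/V_A)³ = (1.20869)³ = 1.76580

1.77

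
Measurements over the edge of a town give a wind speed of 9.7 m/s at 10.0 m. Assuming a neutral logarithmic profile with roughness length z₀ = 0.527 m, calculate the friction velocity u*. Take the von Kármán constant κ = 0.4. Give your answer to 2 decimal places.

Log law: V(z) = (u*/κ) · ln(z/z₀) ⇒ u* = κ · V / ln(z/z₀)
u* = 0.4 × 9.7 / ln(10.0/0.527) = 0.4 × 9.7 / 2.9431
   = 3.8800 / 2.9431 = 1.3183 m/s

u* ≈ 1.32 m/s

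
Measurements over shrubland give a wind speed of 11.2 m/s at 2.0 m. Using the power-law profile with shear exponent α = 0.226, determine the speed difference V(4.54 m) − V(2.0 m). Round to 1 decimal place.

2.3 m/s

Power law: V₂ = V₁ · (z₂/z₁)^α = 11.2 × (2.2700)^0.226 = 13.4797 m/s
ΔV = 13.4797 − 11.2 = 2.2797 m/s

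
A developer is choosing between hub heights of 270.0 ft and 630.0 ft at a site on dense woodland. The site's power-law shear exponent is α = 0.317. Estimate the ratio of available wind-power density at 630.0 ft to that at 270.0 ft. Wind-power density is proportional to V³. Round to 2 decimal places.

Speed ratio: V_B/V_A = (z_B/z_A)^α = (630.0/270.0)^0.317 = (2.3333)^0.317 = 1.30812
Power-density ratio: P_B/P_A = (V_B/V_A)³ = (1.30812)³ = 2.23844

2.24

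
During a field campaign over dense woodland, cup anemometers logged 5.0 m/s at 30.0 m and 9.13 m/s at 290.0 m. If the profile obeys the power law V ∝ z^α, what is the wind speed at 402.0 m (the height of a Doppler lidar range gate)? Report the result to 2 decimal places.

9.96 m/s

First find α: α = ln(V₂/V₁)/ln(z₂/z₁) = ln(9.13/5.0)/ln(290.0/30.0) = 0.60213/2.26868 = 0.2654
Extrapolate from 290.0 m to 402.0 m: V₃ = 9.13 × (402.0/290.0)^0.2654 = 9.13 × 1.0905 = 9.9566 m/s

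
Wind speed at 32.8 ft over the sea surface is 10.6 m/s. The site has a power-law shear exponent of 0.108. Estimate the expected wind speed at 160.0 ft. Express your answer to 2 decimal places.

Power-law profile: V₂ = V₁ · (z₂/z₁)^α
V₂ = 10.6 × (160.0/32.8)^0.108 = 10.6 × (4.8780)^0.108
    = 10.6 × 1.1867 = 12.5787 m/s

12.58 m/s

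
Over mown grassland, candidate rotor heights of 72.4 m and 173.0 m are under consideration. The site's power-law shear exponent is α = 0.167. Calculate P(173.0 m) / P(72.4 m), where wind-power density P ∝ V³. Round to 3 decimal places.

1.547

Speed ratio: V_B/V_A = (z_B/z_A)^α = (173.0/72.4)^0.167 = (2.3895)^0.167 = 1.15658
Power-density ratio: P_B/P_A = (V_B/V_A)³ = (1.15658)³ = 1.54715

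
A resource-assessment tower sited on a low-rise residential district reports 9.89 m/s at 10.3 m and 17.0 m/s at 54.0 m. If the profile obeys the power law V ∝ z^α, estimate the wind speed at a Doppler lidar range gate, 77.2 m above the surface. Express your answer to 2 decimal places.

First find α: α = ln(V₂/V₁)/ln(z₂/z₁) = ln(17.0/9.89)/ln(54.0/10.3) = 0.54169/1.65684 = 0.3269
Extrapolate from 54.0 m to 77.2 m: V₃ = 17.0 × (77.2/54.0)^0.3269 = 17.0 × 1.1240 = 19.1072 m/s

19.11 m/s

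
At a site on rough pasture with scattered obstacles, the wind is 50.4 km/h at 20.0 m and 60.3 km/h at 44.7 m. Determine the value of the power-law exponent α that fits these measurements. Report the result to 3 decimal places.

Power law: V₂/V₁ = (z₂/z₁)^α ⇒ α = ln(V₂/V₁) / ln(z₂/z₁)
α = ln(60.3/50.4) / ln(44.7/20.0) = ln(1.1964) / ln(2.2350)
  = 0.17934 / 0.80424 = 0.22299

α ≈ 0.223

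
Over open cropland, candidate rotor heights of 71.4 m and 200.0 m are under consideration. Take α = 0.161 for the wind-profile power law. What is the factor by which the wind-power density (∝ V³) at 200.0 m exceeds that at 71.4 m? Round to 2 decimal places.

Speed ratio: V_B/V_A = (z_B/z_A)^α = (200.0/71.4)^0.161 = (2.8011)^0.161 = 1.18038
Power-density ratio: P_B/P_A = (V_B/V_A)³ = (1.18038)³ = 1.64460

1.64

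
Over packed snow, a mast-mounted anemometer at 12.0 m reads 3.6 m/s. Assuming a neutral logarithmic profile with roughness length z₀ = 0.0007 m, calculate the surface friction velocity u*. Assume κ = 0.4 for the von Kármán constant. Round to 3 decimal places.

Log law: V(z) = (u*/κ) · ln(z/z₀) ⇒ u* = κ · V / ln(z/z₀)
u* = 0.4 × 3.6 / ln(12.0/0.0007) = 0.4 × 3.6 / 9.7493
   = 1.4400 / 9.7493 = 0.1477 m/s

u* ≈ 0.148 m/s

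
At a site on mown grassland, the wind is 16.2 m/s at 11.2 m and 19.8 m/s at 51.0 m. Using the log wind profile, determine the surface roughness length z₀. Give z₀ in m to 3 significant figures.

Log law: V(z) ∝ ln(z/z₀). With r = V₁/V₂ = 16.2/19.8 = 0.81818,
r · ln(z₂/z₀) = ln(z₁/z₀) ⇒ ln z₀ = (ln z₁ − r·ln z₂)/(1 − r)
ln z₀ = (2.41591 − 0.81818×3.93183) / 0.18182 = -4.4057
z₀ = exp(-4.4057) = 0.01221 m

z₀ ≈ 0.0122 m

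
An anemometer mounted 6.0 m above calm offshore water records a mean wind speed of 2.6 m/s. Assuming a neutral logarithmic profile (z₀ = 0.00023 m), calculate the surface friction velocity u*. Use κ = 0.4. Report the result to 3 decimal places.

u* ≈ 0.102 m/s

Log law: V(z) = (u*/κ) · ln(z/z₀) ⇒ u* = κ · V / ln(z/z₀)
u* = 0.4 × 2.6 / ln(6.0/0.00023) = 0.4 × 2.6 / 10.1692
   = 1.0400 / 10.1692 = 0.1023 m/s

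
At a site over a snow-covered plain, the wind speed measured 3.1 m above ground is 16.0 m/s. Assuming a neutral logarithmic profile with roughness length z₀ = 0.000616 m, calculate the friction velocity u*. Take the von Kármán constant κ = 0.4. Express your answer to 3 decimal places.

u* ≈ 0.751 m/s

Log law: V(z) = (u*/κ) · ln(z/z₀) ⇒ u* = κ · V / ln(z/z₀)
u* = 0.4 × 16.0 / ln(3.1/0.000616) = 0.4 × 16.0 / 8.5237
   = 6.4000 / 8.5237 = 0.7509 m/s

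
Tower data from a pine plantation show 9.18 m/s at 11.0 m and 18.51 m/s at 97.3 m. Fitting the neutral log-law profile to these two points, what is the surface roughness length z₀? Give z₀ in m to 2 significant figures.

z₀ ≈ 1.3 m

Log law: V(z) ∝ ln(z/z₀). With r = V₁/V₂ = 9.18/18.51 = 0.49595,
r · ln(z₂/z₀) = ln(z₁/z₀) ⇒ ln z₀ = (ln z₁ − r·ln z₂)/(1 − r)
ln z₀ = (2.39790 − 0.49595×4.57780) / 0.50405 = 0.2530
z₀ = exp(0.2530) = 1.288 m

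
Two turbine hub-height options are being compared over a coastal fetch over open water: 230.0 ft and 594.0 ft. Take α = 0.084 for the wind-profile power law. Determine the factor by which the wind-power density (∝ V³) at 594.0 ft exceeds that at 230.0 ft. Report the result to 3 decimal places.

Speed ratio: V_B/V_A = (z_B/z_A)^α = (594.0/230.0)^0.084 = (2.5826)^0.084 = 1.08296
Power-density ratio: P_B/P_A = (V_B/V_A)³ = (1.08296)³ = 1.27010

1.270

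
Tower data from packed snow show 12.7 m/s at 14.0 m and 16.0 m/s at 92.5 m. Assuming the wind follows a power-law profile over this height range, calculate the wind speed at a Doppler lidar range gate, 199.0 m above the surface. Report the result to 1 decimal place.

17.6 m/s

First find α: α = ln(V₂/V₁)/ln(z₂/z₁) = ln(16.0/12.7)/ln(92.5/14.0) = 0.23099/1.88815 = 0.1223
Extrapolate from 92.5 m to 199.0 m: V₃ = 16.0 × (199.0/92.5)^0.1223 = 16.0 × 1.0983 = 17.5720 m/s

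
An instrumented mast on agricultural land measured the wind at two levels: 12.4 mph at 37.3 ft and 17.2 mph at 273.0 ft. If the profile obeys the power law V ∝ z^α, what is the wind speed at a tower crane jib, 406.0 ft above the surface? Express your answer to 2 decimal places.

18.36 mph

First find α: α = ln(V₂/V₁)/ln(z₂/z₁) = ln(17.2/12.4)/ln(273.0/37.3) = 0.32721/1.99048 = 0.1644
Extrapolate from 273.0 ft to 406.0 ft: V₃ = 17.2 × (406.0/273.0)^0.1644 = 17.2 × 1.0674 = 18.3596 mph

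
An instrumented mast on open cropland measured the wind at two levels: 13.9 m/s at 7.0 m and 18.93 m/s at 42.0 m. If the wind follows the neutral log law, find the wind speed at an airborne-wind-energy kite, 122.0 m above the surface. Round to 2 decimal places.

Log law: V ∝ ln(z/z₀). From the pair, with r = V₁/V₂ = 0.73428,
ln z₀ = (ln z₁ − r·ln z₂)/(1 − r) = (1.9459 − 0.73428×3.7377)/0.26572 = -3.0055 → z₀ = 0.04952 m
V₃ = V₁ · ln(z₃/z₀)/ln(z₁/z₀) = 13.9 × 7.8095/4.9514 = 21.9236 m/s

21.92 m/s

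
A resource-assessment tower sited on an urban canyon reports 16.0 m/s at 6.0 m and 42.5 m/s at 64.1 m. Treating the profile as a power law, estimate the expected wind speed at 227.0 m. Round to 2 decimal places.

71.59 m/s

First find α: α = ln(V₂/V₁)/ln(z₂/z₁) = ln(42.5/16.0)/ln(64.1/6.0) = 0.97692/2.36868 = 0.4124
Extrapolate from 64.1 m to 227.0 m: V₃ = 42.5 × (227.0/64.1)^0.4124 = 42.5 × 1.6846 = 71.5949 m/s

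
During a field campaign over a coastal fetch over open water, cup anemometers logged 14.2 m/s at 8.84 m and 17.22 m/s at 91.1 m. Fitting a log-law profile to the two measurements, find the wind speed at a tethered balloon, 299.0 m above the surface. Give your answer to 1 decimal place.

Log law: V ∝ ln(z/z₀). From the pair, with r = V₁/V₂ = 0.82462,
ln z₀ = (ln z₁ − r·ln z₂)/(1 − r) = (2.1793 − 0.82462×4.5120)/0.17538 = -8.7889 → z₀ = 0.0001524 m
V₃ = V₁ · ln(z₃/z₀)/ln(z₁/z₀) = 14.2 × 14.4893/10.9682 = 18.7587 m/s

18.8 m/s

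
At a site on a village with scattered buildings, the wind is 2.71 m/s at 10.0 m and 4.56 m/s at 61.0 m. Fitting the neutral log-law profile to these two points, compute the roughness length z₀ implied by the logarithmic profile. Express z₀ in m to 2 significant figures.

z₀ ≈ 0.71 m

Log law: V(z) ∝ ln(z/z₀). With r = V₁/V₂ = 2.71/4.56 = 0.59430,
r · ln(z₂/z₀) = ln(z₁/z₀) ⇒ ln z₀ = (ln z₁ − r·ln z₂)/(1 − r)
ln z₀ = (2.30259 − 0.59430×4.11087) / 0.40570 = -0.3463
z₀ = exp(-0.3463) = 0.7073 m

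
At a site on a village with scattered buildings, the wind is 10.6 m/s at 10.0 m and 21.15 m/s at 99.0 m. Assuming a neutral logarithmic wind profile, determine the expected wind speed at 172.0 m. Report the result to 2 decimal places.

23.69 m/s

Log law: V ∝ ln(z/z₀). From the pair, with r = V₁/V₂ = 0.50118,
ln z₀ = (ln z₁ − r·ln z₂)/(1 − r) = (2.3026 − 0.50118×4.5951)/0.49882 = -0.0008 → z₀ = 0.9992 m
V₃ = V₁ · ln(z₃/z₀)/ln(z₁/z₀) = 10.6 × 5.1483/2.3034 = 23.6920 m/s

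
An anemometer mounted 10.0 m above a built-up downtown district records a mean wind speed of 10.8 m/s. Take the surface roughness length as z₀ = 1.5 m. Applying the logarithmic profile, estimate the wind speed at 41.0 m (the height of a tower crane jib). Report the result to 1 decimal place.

18.8 m/s

Log law: V(z) ∝ ln(z/z₀), so V₂/V₁ = ln(z₂/z₀) / ln(z₁/z₀).
ln(41.0/1.5) = 3.3081, ln(10.0/1.5) = 1.8971
V₂ = 10.8 × 3.3081/1.8971 = 10.8 × 1.7438 = 18.8325 m/s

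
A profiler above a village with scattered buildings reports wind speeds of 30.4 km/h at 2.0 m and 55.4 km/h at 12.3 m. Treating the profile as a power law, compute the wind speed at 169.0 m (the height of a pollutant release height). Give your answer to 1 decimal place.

131.7 km/h

First find α: α = ln(V₂/V₁)/ln(z₂/z₁) = ln(55.4/30.4)/ln(12.3/2.0) = 0.60014/1.81645 = 0.3304
Extrapolate from 12.3 m to 169.0 m: V₃ = 55.4 × (169.0/12.3)^0.3304 = 55.4 × 2.3767 = 131.6701 km/h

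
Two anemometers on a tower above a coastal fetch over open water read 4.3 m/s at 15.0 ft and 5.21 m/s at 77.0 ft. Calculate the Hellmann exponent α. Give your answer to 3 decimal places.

Power law: V₂/V₁ = (z₂/z₁)^α ⇒ α = ln(V₂/V₁) / ln(z₂/z₁)
α = ln(5.21/4.3) / ln(77.0/15.0) = ln(1.2116) / ln(5.1333)
  = 0.19196 / 1.63576 = 0.11736

α ≈ 0.117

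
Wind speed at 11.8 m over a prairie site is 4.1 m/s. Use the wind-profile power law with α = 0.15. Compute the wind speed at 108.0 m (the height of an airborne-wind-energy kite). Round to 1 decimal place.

Power-law profile: V₂ = V₁ · (z₂/z₁)^α
V₂ = 4.1 × (108.0/11.8)^0.15 = 4.1 × (9.1525)^0.15
    = 4.1 × 1.3939 = 5.7150 m/s

5.7 m/s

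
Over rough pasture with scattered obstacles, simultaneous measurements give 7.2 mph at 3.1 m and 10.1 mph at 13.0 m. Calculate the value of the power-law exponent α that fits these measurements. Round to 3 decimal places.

Power law: V₂/V₁ = (z₂/z₁)^α ⇒ α = ln(V₂/V₁) / ln(z₂/z₁)
α = ln(10.1/7.2) / ln(13.0/3.1) = ln(1.4028) / ln(4.1935)
  = 0.33845 / 1.43355 = 0.23610

α ≈ 0.236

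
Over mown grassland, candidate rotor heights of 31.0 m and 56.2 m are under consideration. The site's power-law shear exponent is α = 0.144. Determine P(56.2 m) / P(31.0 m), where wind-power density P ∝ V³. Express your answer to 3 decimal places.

Speed ratio: V_B/V_A = (z_B/z_A)^α = (56.2/31.0)^0.144 = (1.8129)^0.144 = 1.08945
Power-density ratio: P_B/P_A = (V_B/V_A)³ = (1.08945)³ = 1.29306

1.293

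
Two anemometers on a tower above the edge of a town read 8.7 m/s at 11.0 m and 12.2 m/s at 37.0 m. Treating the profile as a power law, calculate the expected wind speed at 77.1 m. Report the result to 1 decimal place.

First find α: α = ln(V₂/V₁)/ln(z₂/z₁) = ln(12.2/8.7)/ln(37.0/11.0) = 0.33811/1.21302 = 0.2787
Extrapolate from 37.0 m to 77.1 m: V₃ = 12.2 × (77.1/37.0)^0.2787 = 12.2 × 1.2271 = 14.9705 m/s

15.0 m/s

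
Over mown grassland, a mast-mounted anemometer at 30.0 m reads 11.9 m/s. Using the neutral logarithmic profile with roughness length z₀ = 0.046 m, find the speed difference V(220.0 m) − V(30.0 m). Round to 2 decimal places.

Log law: V₂ = V₁ · ln(z₂/z₀)/ln(z₁/z₀) = 11.9 × 8.4727/6.4803 = 15.5588 m/s
ΔV = 15.5588 − 11.9 = 3.6588 m/s

3.66 m/s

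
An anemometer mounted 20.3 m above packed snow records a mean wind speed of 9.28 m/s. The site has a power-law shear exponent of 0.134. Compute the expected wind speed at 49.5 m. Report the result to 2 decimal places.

10.46 m/s

Power-law profile: V₂ = V₁ · (z₂/z₁)^α
V₂ = 9.28 × (49.5/20.3)^0.134 = 9.28 × (2.4384)^0.134
    = 9.28 × 1.1269 = 10.4573 m/s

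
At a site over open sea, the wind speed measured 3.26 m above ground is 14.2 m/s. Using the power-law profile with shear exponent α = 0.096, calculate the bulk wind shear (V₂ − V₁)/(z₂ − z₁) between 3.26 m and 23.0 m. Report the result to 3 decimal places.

Power law: V₂ = V₁ · (z₂/z₁)^α = 14.2 × (7.0552)^0.096 = 17.1295 m/s
ΔV/Δz = (17.1295 − 14.2)/(23.0 − 3.26) = 2.9295/19.7400 = 0.14841 m/s/m

0.148 m/s/m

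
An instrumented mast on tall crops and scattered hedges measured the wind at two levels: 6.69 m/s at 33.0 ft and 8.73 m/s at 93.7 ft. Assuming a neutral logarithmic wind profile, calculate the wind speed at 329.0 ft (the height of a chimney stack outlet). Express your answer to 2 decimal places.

Log law: V ∝ ln(z/z₀). From the pair, with r = V₁/V₂ = 0.76632,
ln z₀ = (ln z₁ − r·ln z₂)/(1 − r) = (3.4965 − 0.76632×4.5401)/0.23368 = 0.0741 → z₀ = 1.077 ft
V₃ = V₁ · ln(z₃/z₀)/ln(z₁/z₀) = 6.69 × 5.7219/3.4224 = 11.1851 m/s

11.19 m/s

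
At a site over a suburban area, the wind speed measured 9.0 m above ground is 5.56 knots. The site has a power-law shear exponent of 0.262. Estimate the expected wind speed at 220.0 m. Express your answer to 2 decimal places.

Power-law profile: V₂ = V₁ · (z₂/z₁)^α
V₂ = 5.56 × (220.0/9.0)^0.262 = 5.56 × (24.4444)^0.262
    = 5.56 × 2.3105 = 12.8463 knots

12.85 knots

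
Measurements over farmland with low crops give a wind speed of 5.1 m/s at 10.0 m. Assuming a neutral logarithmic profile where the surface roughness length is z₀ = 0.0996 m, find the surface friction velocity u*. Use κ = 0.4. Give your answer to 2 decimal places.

Log law: V(z) = (u*/κ) · ln(z/z₀) ⇒ u* = κ · V / ln(z/z₀)
u* = 0.4 × 5.1 / ln(10.0/0.0996) = 0.4 × 5.1 / 4.6092
   = 2.0400 / 4.6092 = 0.4426 m/s

u* ≈ 0.44 m/s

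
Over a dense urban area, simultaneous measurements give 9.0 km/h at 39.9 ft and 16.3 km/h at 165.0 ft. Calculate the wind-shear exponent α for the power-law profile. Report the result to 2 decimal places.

α ≈ 0.42

Power law: V₂/V₁ = (z₂/z₁)^α ⇒ α = ln(V₂/V₁) / ln(z₂/z₁)
α = ln(16.3/9.0) / ln(165.0/39.9) = ln(1.8111) / ln(4.1353)
  = 0.59394 / 1.41957 = 0.41839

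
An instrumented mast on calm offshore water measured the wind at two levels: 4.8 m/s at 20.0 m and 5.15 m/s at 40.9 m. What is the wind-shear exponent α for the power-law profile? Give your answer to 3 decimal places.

Power law: V₂/V₁ = (z₂/z₁)^α ⇒ α = ln(V₂/V₁) / ln(z₂/z₁)
α = ln(5.15/4.8) / ln(40.9/20.0) = ln(1.0729) / ln(2.0450)
  = 0.07038 / 0.71540 = 0.09838

α ≈ 0.098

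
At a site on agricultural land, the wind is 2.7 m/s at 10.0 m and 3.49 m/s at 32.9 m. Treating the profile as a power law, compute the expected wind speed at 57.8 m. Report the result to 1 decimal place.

3.9 m/s

First find α: α = ln(V₂/V₁)/ln(z₂/z₁) = ln(3.49/2.7)/ln(32.9/10.0) = 0.25665/1.19089 = 0.2155
Extrapolate from 32.9 m to 57.8 m: V₃ = 3.49 × (57.8/32.9)^0.2155 = 3.49 × 1.1291 = 3.9407 m/s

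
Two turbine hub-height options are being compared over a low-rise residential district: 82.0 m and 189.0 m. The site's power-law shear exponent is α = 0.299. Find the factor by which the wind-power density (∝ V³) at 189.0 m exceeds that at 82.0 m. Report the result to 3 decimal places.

2.115

Speed ratio: V_B/V_A = (z_B/z_A)^α = (189.0/82.0)^0.299 = (2.3049)^0.299 = 1.28361
Power-density ratio: P_B/P_A = (V_B/V_A)³ = (1.28361)³ = 2.11493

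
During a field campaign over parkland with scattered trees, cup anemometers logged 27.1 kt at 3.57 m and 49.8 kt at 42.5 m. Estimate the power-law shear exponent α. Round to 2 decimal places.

Power law: V₂/V₁ = (z₂/z₁)^α ⇒ α = ln(V₂/V₁) / ln(z₂/z₁)
α = ln(49.8/27.1) / ln(42.5/3.57) = ln(1.8376) / ln(11.9048)
  = 0.60848 / 2.47694 = 0.24566

α ≈ 0.25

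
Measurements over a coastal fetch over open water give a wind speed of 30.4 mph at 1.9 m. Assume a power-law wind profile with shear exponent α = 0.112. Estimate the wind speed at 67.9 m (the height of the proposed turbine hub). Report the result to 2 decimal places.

Power-law profile: V₂ = V₁ · (z₂/z₁)^α
V₂ = 30.4 × (67.9/1.9)^0.112 = 30.4 × (35.7368)^0.112
    = 30.4 × 1.4926 = 45.3756 mph

45.38 mph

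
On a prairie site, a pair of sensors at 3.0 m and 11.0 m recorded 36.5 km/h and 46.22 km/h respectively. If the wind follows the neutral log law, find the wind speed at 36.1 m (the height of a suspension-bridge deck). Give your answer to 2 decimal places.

Log law: V ∝ ln(z/z₀). From the pair, with r = V₁/V₂ = 0.78970,
ln z₀ = (ln z₁ − r·ln z₂)/(1 − r) = (1.0986 − 0.78970×2.3979)/0.21030 = -3.7804 → z₀ = 0.02281 m
V₃ = V₁ · ln(z₃/z₀)/ln(z₁/z₀) = 36.5 × 7.3667/4.8790 = 55.1105 km/h

55.11 km/h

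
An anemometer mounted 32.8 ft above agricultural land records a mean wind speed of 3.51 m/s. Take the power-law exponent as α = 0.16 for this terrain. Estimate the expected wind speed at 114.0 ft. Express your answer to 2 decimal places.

4.28 m/s

Power-law profile: V₂ = V₁ · (z₂/z₁)^α
V₂ = 3.51 × (114.0/32.8)^0.16 = 3.51 × (3.4756)^0.16
    = 3.51 × 1.2206 = 4.2842 m/s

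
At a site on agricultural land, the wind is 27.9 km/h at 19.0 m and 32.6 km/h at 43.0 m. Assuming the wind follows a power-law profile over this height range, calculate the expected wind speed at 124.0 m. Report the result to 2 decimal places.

First find α: α = ln(V₂/V₁)/ln(z₂/z₁) = ln(32.6/27.9)/ln(43.0/19.0) = 0.15569/0.81676 = 0.1906
Extrapolate from 43.0 m to 124.0 m: V₃ = 32.6 × (124.0/43.0)^0.1906 = 32.6 × 1.2237 = 39.8925 km/h

39.89 km/h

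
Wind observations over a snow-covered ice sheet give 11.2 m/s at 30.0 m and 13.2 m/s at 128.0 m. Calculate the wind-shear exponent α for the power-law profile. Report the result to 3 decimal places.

Power law: V₂/V₁ = (z₂/z₁)^α ⇒ α = ln(V₂/V₁) / ln(z₂/z₁)
α = ln(13.2/11.2) / ln(128.0/30.0) = ln(1.1786) / ln(4.2667)
  = 0.16430 / 1.45083 = 0.11325

α ≈ 0.113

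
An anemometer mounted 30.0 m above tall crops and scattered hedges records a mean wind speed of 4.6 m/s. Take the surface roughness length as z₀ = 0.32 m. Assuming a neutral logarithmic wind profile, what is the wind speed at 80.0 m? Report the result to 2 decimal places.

Log law: V(z) ∝ ln(z/z₀), so V₂/V₁ = ln(z₂/z₀) / ln(z₁/z₀).
ln(80.0/0.32) = 5.5215, ln(30.0/0.32) = 4.5406
V₂ = 4.6 × 5.5215/4.5406 = 4.6 × 1.2160 = 5.5937 m/s

5.59 m/s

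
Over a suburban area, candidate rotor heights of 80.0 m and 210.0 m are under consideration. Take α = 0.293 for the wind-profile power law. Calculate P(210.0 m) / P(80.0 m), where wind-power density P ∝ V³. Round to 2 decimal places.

2.34

Speed ratio: V_B/V_A = (z_B/z_A)^α = (210.0/80.0)^0.293 = (2.6250)^0.293 = 1.32680
Power-density ratio: P_B/P_A = (V_B/V_A)³ = (1.32680)³ = 2.33569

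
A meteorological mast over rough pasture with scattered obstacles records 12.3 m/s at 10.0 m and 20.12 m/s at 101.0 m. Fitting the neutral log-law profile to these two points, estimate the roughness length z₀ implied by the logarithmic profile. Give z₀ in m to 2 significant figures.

z₀ ≈ 0.26 m

Log law: V(z) ∝ ln(z/z₀). With r = V₁/V₂ = 12.3/20.12 = 0.61133,
r · ln(z₂/z₀) = ln(z₁/z₀) ⇒ ln z₀ = (ln z₁ − r·ln z₂)/(1 − r)
ln z₀ = (2.30259 − 0.61133×4.61512) / 0.38867 = -1.3348
z₀ = exp(-1.3348) = 0.2632 m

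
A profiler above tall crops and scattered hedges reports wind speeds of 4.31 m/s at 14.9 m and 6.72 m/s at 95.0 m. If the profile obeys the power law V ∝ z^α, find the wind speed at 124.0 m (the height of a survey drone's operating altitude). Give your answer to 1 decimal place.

First find α: α = ln(V₂/V₁)/ln(z₂/z₁) = ln(6.72/4.31)/ln(95.0/14.9) = 0.44415/1.85252 = 0.2398
Extrapolate from 95.0 m to 124.0 m: V₃ = 6.72 × (124.0/95.0)^0.2398 = 6.72 × 1.0660 = 7.1632 m/s

7.2 m/s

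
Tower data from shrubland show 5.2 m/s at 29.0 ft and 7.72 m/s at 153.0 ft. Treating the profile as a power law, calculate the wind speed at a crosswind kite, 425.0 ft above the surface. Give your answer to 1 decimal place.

9.8 m/s

First find α: α = ln(V₂/V₁)/ln(z₂/z₁) = ln(7.72/5.2)/ln(153.0/29.0) = 0.39516/1.66314 = 0.2376
Extrapolate from 153.0 ft to 425.0 ft: V₃ = 7.72 × (425.0/153.0)^0.2376 = 7.72 × 1.2747 = 9.8410 m/s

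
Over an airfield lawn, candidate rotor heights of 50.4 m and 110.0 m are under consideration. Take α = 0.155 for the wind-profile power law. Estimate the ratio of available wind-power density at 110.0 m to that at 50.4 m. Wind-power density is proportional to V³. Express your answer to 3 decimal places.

Speed ratio: V_B/V_A = (z_B/z_A)^α = (110.0/50.4)^0.155 = (2.1825)^0.155 = 1.12860
Power-density ratio: P_B/P_A = (V_B/V_A)³ = (1.12860)³ = 1.43753

1.438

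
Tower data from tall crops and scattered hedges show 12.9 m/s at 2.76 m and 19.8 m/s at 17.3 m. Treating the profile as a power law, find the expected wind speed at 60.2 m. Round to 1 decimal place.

First find α: α = ln(V₂/V₁)/ln(z₂/z₁) = ln(19.8/12.9)/ln(17.3/2.76) = 0.42845/1.83548 = 0.2334
Extrapolate from 17.3 m to 60.2 m: V₃ = 19.8 × (60.2/17.3)^0.2334 = 19.8 × 1.3379 = 26.4898 m/s

26.5 m/s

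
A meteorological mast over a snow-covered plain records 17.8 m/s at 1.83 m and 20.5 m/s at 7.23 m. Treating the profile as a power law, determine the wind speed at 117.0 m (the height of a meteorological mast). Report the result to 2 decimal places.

27.29 m/s

First find α: α = ln(V₂/V₁)/ln(z₂/z₁) = ln(20.5/17.8)/ln(7.23/1.83) = 0.14123/1.37392 = 0.1028
Extrapolate from 7.23 m to 117.0 m: V₃ = 20.5 × (117.0/7.23)^0.1028 = 20.5 × 1.3313 = 27.2918 m/s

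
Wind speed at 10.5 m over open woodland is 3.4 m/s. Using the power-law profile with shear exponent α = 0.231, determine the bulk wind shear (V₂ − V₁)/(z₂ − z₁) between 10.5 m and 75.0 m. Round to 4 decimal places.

0.0303 m/s/m

Power law: V₂ = V₁ · (z₂/z₁)^α = 3.4 × (7.1429)^0.231 = 5.3546 m/s
ΔV/Δz = (5.3546 − 3.4)/(75.0 − 10.5) = 1.9546/64.5000 = 0.03030 m/s/m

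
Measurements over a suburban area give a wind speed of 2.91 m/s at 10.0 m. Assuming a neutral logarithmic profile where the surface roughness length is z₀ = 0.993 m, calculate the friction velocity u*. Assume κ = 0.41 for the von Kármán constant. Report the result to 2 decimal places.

Log law: V(z) = (u*/κ) · ln(z/z₀) ⇒ u* = κ · V / ln(z/z₀)
u* = 0.41 × 2.91 / ln(10.0/0.993) = 0.41 × 2.91 / 2.3096
   = 1.1931 / 2.3096 = 0.5166 m/s

u* ≈ 0.52 m/s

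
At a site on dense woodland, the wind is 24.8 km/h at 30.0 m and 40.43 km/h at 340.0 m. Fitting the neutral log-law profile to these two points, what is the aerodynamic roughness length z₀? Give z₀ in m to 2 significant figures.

Log law: V(z) ∝ ln(z/z₀). With r = V₁/V₂ = 24.8/40.43 = 0.61341,
r · ln(z₂/z₀) = ln(z₁/z₀) ⇒ ln z₀ = (ln z₁ − r·ln z₂)/(1 − r)
ln z₀ = (3.40120 − 0.61341×5.82895) / 0.38659 = -0.4509
z₀ = exp(-0.4509) = 0.6371 m

z₀ ≈ 0.64 m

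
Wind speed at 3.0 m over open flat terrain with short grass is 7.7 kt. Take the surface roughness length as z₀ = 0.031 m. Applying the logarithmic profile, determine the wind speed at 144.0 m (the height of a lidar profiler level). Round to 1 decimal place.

Log law: V(z) ∝ ln(z/z₀), so V₂/V₁ = ln(z₂/z₀) / ln(z₁/z₀).
ln(144.0/0.031) = 8.4436, ln(3.0/0.031) = 4.5724
V₂ = 7.7 × 8.4436/4.5724 = 7.7 × 1.8466 = 14.2192 kt

14.2 kt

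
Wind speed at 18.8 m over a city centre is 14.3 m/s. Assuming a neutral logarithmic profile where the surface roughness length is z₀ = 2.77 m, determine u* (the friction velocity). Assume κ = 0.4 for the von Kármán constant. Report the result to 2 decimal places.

Log law: V(z) = (u*/κ) · ln(z/z₀) ⇒ u* = κ · V / ln(z/z₀)
u* = 0.4 × 14.3 / ln(18.8/2.77) = 0.4 × 14.3 / 1.9150
   = 5.7200 / 1.9150 = 2.9869 m/s

u* ≈ 2.99 m/s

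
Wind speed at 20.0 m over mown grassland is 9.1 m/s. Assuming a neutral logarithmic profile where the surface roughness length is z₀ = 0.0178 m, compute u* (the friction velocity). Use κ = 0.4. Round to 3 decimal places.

Log law: V(z) = (u*/κ) · ln(z/z₀) ⇒ u* = κ · V / ln(z/z₀)
u* = 0.4 × 9.1 / ln(20.0/0.0178) = 0.4 × 9.1 / 7.0243
   = 3.6400 / 7.0243 = 0.5182 m/s

u* ≈ 0.518 m/s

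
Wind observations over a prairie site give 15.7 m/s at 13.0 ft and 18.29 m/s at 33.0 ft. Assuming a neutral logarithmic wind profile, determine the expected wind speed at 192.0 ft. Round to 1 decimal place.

23.2 m/s

Log law: V ∝ ln(z/z₀). From the pair, with r = V₁/V₂ = 0.85839,
ln z₀ = (ln z₁ − r·ln z₂)/(1 − r) = (2.5649 − 0.85839×3.4965)/0.14161 = -3.0819 → z₀ = 0.04587 ft
V₃ = V₁ · ln(z₃/z₀)/ln(z₁/z₀) = 15.7 × 8.3394/5.6469 = 23.1861 m/s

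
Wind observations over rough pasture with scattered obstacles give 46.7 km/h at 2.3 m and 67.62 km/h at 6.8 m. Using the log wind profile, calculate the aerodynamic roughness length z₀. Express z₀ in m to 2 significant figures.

Log law: V(z) ∝ ln(z/z₀). With r = V₁/V₂ = 46.7/67.62 = 0.69062,
r · ln(z₂/z₀) = ln(z₁/z₀) ⇒ ln z₀ = (ln z₁ − r·ln z₂)/(1 − r)
ln z₀ = (0.83291 − 0.69062×1.91692) / 0.30938 = -1.5869
z₀ = exp(-1.5869) = 0.2045 m

z₀ ≈ 0.20 m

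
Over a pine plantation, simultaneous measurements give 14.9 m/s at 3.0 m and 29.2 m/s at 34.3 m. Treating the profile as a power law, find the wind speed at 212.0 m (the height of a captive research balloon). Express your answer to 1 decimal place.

48.3 m/s

First find α: α = ln(V₂/V₁)/ln(z₂/z₁) = ln(29.2/14.9)/ln(34.3/3.0) = 0.67281/2.43653 = 0.2761
Extrapolate from 34.3 m to 212.0 m: V₃ = 29.2 × (212.0/34.3)^0.2761 = 29.2 × 1.6536 = 48.2854 m/s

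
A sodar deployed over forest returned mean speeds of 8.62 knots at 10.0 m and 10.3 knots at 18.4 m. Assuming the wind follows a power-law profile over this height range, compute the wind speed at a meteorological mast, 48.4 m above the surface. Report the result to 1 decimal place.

13.7 knots

First find α: α = ln(V₂/V₁)/ln(z₂/z₁) = ln(10.3/8.62)/ln(18.4/10.0) = 0.17806/0.60977 = 0.2920
Extrapolate from 18.4 m to 48.4 m: V₃ = 10.3 × (48.4/18.4)^0.2920 = 10.3 × 1.3263 = 13.6612 knots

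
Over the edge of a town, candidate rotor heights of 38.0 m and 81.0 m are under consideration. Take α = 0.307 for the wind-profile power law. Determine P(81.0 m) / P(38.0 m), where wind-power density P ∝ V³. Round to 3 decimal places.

Speed ratio: V_B/V_A = (z_B/z_A)^α = (81.0/38.0)^0.307 = (2.1316)^0.307 = 1.26157
Power-density ratio: P_B/P_A = (V_B/V_A)³ = (1.26157)³ = 2.00786

2.008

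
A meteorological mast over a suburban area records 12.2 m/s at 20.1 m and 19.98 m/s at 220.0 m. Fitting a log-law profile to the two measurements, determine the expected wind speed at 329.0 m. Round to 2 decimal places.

Log law: V ∝ ln(z/z₀). From the pair, with r = V₁/V₂ = 0.61061,
ln z₀ = (ln z₁ − r·ln z₂)/(1 − r) = (3.0007 − 0.61061×5.3936)/0.38939 = -0.7517 → z₀ = 0.4716 m
V₃ = V₁ · ln(z₃/z₀)/ln(z₁/z₀) = 12.2 × 6.5477/3.7524 = 21.2884 m/s

21.29 m/s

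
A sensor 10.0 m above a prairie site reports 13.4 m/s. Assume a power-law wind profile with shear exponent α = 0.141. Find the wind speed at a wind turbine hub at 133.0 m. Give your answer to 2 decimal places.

19.30 m/s

Power-law profile: V₂ = V₁ · (z₂/z₁)^α
V₂ = 13.4 × (133.0/10.0)^0.141 = 13.4 × (13.3000)^0.141
    = 13.4 × 1.4403 = 19.3005 m/s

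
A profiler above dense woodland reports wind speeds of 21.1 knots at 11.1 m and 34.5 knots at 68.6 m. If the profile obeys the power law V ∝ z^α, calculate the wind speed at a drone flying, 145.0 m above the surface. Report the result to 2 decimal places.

First find α: α = ln(V₂/V₁)/ln(z₂/z₁) = ln(34.5/21.1)/ln(68.6/11.1) = 0.49169/1.82135 = 0.2700
Extrapolate from 68.6 m to 145.0 m: V₃ = 34.5 × (145.0/68.6)^0.2700 = 34.5 × 1.2239 = 42.2248 knots

42.22 knots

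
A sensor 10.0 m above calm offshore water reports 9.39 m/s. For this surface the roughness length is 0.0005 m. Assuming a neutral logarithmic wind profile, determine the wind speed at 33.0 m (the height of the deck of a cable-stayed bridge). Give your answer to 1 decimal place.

Log law: V(z) ∝ ln(z/z₀), so V₂/V₁ = ln(z₂/z₀) / ln(z₁/z₀).
ln(33.0/0.0005) = 11.0974, ln(10.0/0.0005) = 9.9035
V₂ = 9.39 × 11.0974/9.9035 = 9.39 × 1.1206 = 10.5220 m/s

10.5 m/s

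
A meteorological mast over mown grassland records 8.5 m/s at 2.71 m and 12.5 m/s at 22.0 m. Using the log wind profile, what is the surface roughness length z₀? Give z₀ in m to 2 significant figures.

z₀ ≈ 0.032 m

Log law: V(z) ∝ ln(z/z₀). With r = V₁/V₂ = 8.5/12.5 = 0.68000,
r · ln(z₂/z₀) = ln(z₁/z₀) ⇒ ln z₀ = (ln z₁ − r·ln z₂)/(1 − r)
ln z₀ = (0.99695 − 0.68000×3.09104) / 0.32000 = -3.4530
z₀ = exp(-3.4530) = 0.03165 m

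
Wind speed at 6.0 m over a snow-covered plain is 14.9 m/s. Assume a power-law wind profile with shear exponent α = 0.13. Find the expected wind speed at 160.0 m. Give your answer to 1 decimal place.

Power-law profile: V₂ = V₁ · (z₂/z₁)^α
V₂ = 14.9 × (160.0/6.0)^0.13 = 14.9 × (26.6667)^0.13
    = 14.9 × 1.5324 = 22.8330 m/s

22.8 m/s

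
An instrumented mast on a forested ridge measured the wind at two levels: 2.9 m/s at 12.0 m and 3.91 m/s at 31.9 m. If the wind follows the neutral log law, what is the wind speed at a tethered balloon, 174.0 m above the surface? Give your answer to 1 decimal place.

5.7 m/s

Log law: V ∝ ln(z/z₀). From the pair, with r = V₁/V₂ = 0.74169,
ln z₀ = (ln z₁ − r·ln z₂)/(1 − r) = (2.4849 − 0.74169×3.4626)/0.25831 = -0.3223 → z₀ = 0.7244 m
V₃ = V₁ · ln(z₃/z₀)/ln(z₁/z₀) = 2.9 × 5.4814/2.8073 = 5.6625 m/s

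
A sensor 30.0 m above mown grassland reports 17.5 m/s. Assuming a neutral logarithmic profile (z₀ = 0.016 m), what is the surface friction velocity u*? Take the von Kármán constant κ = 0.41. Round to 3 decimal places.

Log law: V(z) = (u*/κ) · ln(z/z₀) ⇒ u* = κ · V / ln(z/z₀)
u* = 0.41 × 17.5 / ln(30.0/0.016) = 0.41 × 17.5 / 7.5364
   = 7.1750 / 7.5364 = 0.9521 m/s

u* ≈ 0.952 m/s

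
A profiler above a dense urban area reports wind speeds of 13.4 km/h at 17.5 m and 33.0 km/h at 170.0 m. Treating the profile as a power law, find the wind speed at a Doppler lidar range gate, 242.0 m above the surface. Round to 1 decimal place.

First find α: α = ln(V₂/V₁)/ln(z₂/z₁) = ln(33.0/13.4)/ln(170.0/17.5) = 0.90125/2.27360 = 0.3964
Extrapolate from 170.0 m to 242.0 m: V₃ = 33.0 × (242.0/170.0)^0.3964 = 33.0 × 1.1503 = 37.9584 km/h

38.0 km/h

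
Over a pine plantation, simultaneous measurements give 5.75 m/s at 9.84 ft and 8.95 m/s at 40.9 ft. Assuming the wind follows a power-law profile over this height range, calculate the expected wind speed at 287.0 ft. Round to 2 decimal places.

First find α: α = ln(V₂/V₁)/ln(z₂/z₁) = ln(8.95/5.75)/ln(40.9/9.84) = 0.44245/1.42467 = 0.3106
Extrapolate from 40.9 ft to 287.0 ft: V₃ = 8.95 × (287.0/40.9)^0.3106 = 8.95 × 1.8314 = 16.3912 m/s

16.39 m/s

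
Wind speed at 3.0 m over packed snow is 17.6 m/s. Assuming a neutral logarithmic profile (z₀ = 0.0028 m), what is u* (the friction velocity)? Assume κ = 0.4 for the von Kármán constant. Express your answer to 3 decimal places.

Log law: V(z) = (u*/κ) · ln(z/z₀) ⇒ u* = κ · V / ln(z/z₀)
u* = 0.4 × 17.6 / ln(3.0/0.0028) = 0.4 × 17.6 / 6.9767
   = 7.0400 / 6.9767 = 1.0091 m/s

u* ≈ 1.009 m/s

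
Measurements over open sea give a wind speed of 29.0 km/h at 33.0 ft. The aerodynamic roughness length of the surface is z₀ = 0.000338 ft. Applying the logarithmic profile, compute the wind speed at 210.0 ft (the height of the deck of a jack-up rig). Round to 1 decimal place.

33.7 km/h

Log law: V(z) ∝ ln(z/z₀), so V₂/V₁ = ln(z₂/z₀) / ln(z₁/z₀).
ln(210.0/0.000338) = 13.3396, ln(33.0/0.000338) = 11.4890
V₂ = 29.0 × 13.3396/11.4890 = 29.0 × 1.1611 = 33.6712 km/h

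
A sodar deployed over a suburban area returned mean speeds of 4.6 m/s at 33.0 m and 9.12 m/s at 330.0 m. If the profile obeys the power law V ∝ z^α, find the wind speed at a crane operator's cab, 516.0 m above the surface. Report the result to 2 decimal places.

First find α: α = ln(V₂/V₁)/ln(z₂/z₁) = ln(9.12/4.6)/ln(330.0/33.0) = 0.68441/2.30259 = 0.2972
Extrapolate from 330.0 m to 516.0 m: V₃ = 9.12 × (516.0/330.0)^0.2972 = 9.12 × 1.1421 = 10.4160 m/s

10.42 m/s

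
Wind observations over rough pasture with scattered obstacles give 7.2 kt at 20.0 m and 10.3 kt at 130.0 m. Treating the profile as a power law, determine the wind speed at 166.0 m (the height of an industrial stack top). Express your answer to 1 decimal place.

10.8 kt

First find α: α = ln(V₂/V₁)/ln(z₂/z₁) = ln(10.3/7.2)/ln(130.0/20.0) = 0.35806/1.87180 = 0.1913
Extrapolate from 130.0 m to 166.0 m: V₃ = 10.3 × (166.0/130.0)^0.1913 = 10.3 × 1.0479 = 10.7931 kt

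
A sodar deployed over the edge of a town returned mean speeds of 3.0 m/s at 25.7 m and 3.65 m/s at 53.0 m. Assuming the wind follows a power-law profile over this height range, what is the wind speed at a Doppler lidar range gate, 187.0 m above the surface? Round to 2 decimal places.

First find α: α = ln(V₂/V₁)/ln(z₂/z₁) = ln(3.65/3.0)/ln(53.0/25.7) = 0.19611/0.72380 = 0.2710
Extrapolate from 53.0 m to 187.0 m: V₃ = 3.65 × (187.0/53.0)^0.2710 = 3.65 × 1.4072 = 5.1364 m/s

5.14 m/s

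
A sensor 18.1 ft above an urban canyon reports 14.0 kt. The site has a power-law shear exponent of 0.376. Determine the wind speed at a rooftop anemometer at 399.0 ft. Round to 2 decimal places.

Power-law profile: V₂ = V₁ · (z₂/z₁)^α
V₂ = 14.0 × (399.0/18.1)^0.376 = 14.0 × (22.0442)^0.376
    = 14.0 × 3.1995 = 44.7926 kt

44.79 kt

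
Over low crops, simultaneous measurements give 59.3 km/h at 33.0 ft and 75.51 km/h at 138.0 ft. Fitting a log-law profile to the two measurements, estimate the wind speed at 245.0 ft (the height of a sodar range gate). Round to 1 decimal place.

Log law: V ∝ ln(z/z₀). From the pair, with r = V₁/V₂ = 0.78533,
ln z₀ = (ln z₁ − r·ln z₂)/(1 − r) = (3.4965 − 0.78533×4.9273)/0.21467 = -1.7375 → z₀ = 0.1760 ft
V₃ = V₁ · ln(z₃/z₀)/ln(z₁/z₀) = 59.3 × 7.2388/5.2340 = 82.0133 km/h

82.0 km/h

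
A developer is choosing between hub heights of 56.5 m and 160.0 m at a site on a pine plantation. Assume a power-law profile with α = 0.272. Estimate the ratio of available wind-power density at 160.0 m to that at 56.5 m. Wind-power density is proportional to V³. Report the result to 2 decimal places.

2.34

Speed ratio: V_B/V_A = (z_B/z_A)^α = (160.0/56.5)^0.272 = (2.8319)^0.272 = 1.32728
Power-density ratio: P_B/P_A = (V_B/V_A)³ = (1.32728)³ = 2.33825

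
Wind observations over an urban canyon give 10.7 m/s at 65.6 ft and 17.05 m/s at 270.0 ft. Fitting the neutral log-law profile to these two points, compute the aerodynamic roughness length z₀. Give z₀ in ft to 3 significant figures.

z₀ ≈ 6.05 ft

Log law: V(z) ∝ ln(z/z₀). With r = V₁/V₂ = 10.7/17.05 = 0.62757,
r · ln(z₂/z₀) = ln(z₁/z₀) ⇒ ln z₀ = (ln z₁ − r·ln z₂)/(1 − r)
ln z₀ = (4.18358 − 0.62757×5.59842) / 0.37243 = 1.7995
z₀ = exp(1.7995) = 6.047 ft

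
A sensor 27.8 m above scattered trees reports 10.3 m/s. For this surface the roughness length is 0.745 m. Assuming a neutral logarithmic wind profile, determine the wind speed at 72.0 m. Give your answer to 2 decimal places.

Log law: V(z) ∝ ln(z/z₀), so V₂/V₁ = ln(z₂/z₀) / ln(z₁/z₀).
ln(72.0/0.745) = 4.5710, ln(27.8/0.745) = 3.6194
V₂ = 10.3 × 4.5710/3.6194 = 10.3 × 1.2629 = 13.0081 m/s

13.01 m/s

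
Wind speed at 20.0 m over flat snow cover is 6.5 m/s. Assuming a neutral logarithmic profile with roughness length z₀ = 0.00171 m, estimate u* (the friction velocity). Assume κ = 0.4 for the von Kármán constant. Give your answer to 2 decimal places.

Log law: V(z) = (u*/κ) · ln(z/z₀) ⇒ u* = κ · V / ln(z/z₀)
u* = 0.4 × 6.5 / ln(20.0/0.00171) = 0.4 × 6.5 / 9.3670
   = 2.6000 / 9.3670 = 0.2776 m/s

u* ≈ 0.28 m/s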